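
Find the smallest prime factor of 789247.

37

789247 is odd.
Digit sum 37, not divisible by 3.
Ends in 7: not divisible by 5.
7: 789247 = 7·112749 + 4
11: 789247 = 11·71749 + 8
13: 789247 = 13·60711 + 4
17: 789247 = 17·46426 + 5
19: 789247 = 19·41539 + 6
23: 789247 = 23·34315 + 2
29: 789247 = 29·27215 + 12
31: 789247 = 31·25459 + 18
37: 789247 = 37·21331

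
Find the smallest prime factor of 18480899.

18480899 is odd.
Digit sum 47, not divisible by 3.
Ends in 9: not divisible by 5.
7: 18480899 = 7·2640128 + 3
11: 18480899 = 11·1680081 + 8
13: 18480899 = 13·1421607 + 8
17: 18480899 = 17·1087111 + 12
19: 18480899 = 19·972678 + 17
23: 18480899 = 23·803517 + 8
29: 18480899 = 29·637272 + 11
31: 18480899 = 31·596158 + 1
37: 18480899 = 37·499483 + 28
41: 18480899 = 41·450753 + 26
43: 18480899 = 43·429788 + 15
47: 18480899 = 47·393210 + 29
53: 18480899 = 53·348696 + 11
59: 18480899 = 59·313235 + 34
61: 18480899 = 61·302965 + 34
67: 18480899 = 67·275834 + 21
71: 18480899 = 71·260294 + 25
73: 18480899 = 73·253163

73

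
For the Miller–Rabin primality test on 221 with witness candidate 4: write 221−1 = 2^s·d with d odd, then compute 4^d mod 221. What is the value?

221 − 1 = 220 = 2^2 · 55, so d = 55.
4^1 ≡ 4 (mod 221)
4^2 ≡ 4^2 = 16 ≡ 16 (mod 221)
4^4 ≡ 16^2 = 256 ≡ 35 (mod 221)
4^8 ≡ 35^2 = 1225 ≡ 120 (mod 221)
4^16 ≡ 120^2 = 14400 ≡ 35 (mod 221)
4^32 ≡ 35^2 = 1225 ≡ 120 (mod 221)
55 = 32 + 16 + 4 + 2 + 1 in binary powers of 2.
So 4^55 ≡ 120 · 35 · 35 · 16 · 4 ≡ 30 (mod 221).
Squaring chain: 30 → 16; never reaches −1, so base 4 is a Miller–Rabin witness that 221 is composite.

30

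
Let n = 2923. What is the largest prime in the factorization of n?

79

2923 = 37 · 79
79 is prime.
So 2923 = 37 · 79; the largest prime factor is 79.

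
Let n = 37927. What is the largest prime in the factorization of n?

37927 = 17 · 2231
2231 = 23 · 97
97 is prime.
So 37927 = 17 · 23 · 97; the largest prime factor is 97.

97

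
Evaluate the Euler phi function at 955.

760

Factor: 955 = 5 · 191.
φ(955) = (5−1) · (191−1) = 4 · 190 = 760.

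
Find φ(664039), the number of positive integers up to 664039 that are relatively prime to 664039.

636480

Factor: 664039 = 37 · 131 · 137.
φ(664039) = (37−1) · (131−1) · (137−1) = 36 · 130 · 136 = 636480.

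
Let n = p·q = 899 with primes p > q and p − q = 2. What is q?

29

Since p = q + 2, we have 899 = q(q + 2), so q² + 2q − 899 = 0.
Discriminant: 2² + 4·899 = 4 + 3596 = 3600; √3600 = 60.
q = (−2 + 60)/2 = 29, and p = q + 2 = 31.
Check: 29 · 31 = 899.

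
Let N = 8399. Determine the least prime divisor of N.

37

8399 is odd.
Digit sum 29, not divisible by 3.
Ends in 9: not divisible by 5.
7: 8399 = 7·1199 + 6
11: 8399 = 11·763 + 6
13: 8399 = 13·646 + 1
17: 8399 = 17·494 + 1
19: 8399 = 19·442 + 1
23: 8399 = 23·365 + 4
29: 8399 = 29·289 + 18
31: 8399 = 31·270 + 29
37: 8399 = 37·227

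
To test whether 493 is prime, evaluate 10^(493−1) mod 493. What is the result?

132

10^1 ≡ 10 (mod 493)
10^2 ≡ 10^2 = 100 ≡ 100 (mod 493)
10^4 ≡ 100^2 = 10000 ≡ 140 (mod 493)
10^8 ≡ 140^2 = 19600 ≡ 373 (mod 493)
10^16 ≡ 373^2 = 139129 ≡ 103 (mod 493)
10^32 ≡ 103^2 = 10609 ≡ 256 (mod 493)
10^64 ≡ 256^2 = 65536 ≡ 460 (mod 493)
10^128 ≡ 460^2 = 211600 ≡ 103 (mod 493)
10^256 ≡ 103^2 = 10609 ≡ 256 (mod 493)
492 = 256 + 128 + 64 + 32 + 8 + 4 in binary powers of 2.
So 10^492 ≡ 256 · 103 · 460 · 256 · 373 · 140 ≡ 132 (mod 493).
Since 132 ≠ 1, base 10 is a Fermat witness: 493 is composite.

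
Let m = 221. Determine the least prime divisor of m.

221 is odd.
Digit sum 5, not divisible by 3.
Ends in 1: not divisible by 5.
7: 221 = 7·31 + 4
11: 221 = 11·20 + 1
13: 221 = 13·17

13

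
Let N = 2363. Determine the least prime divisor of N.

2363 is odd.
Digit sum 14, not divisible by 3.
Ends in 3: not divisible by 5.
7: 2363 = 7·337 + 4
11: 2363 = 11·214 + 9
13: 2363 = 13·181 + 10
17: 2363 = 17·139

17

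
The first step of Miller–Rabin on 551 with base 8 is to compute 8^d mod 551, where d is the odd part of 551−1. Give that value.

449

551 − 1 = 550 = 2^1 · 275, so d = 275.
8^1 ≡ 8 (mod 551)
8^2 ≡ 8^2 = 64 ≡ 64 (mod 551)
8^4 ≡ 64^2 = 4096 ≡ 239 (mod 551)
8^8 ≡ 239^2 = 57121 ≡ 368 (mod 551)
8^16 ≡ 368^2 = 135424 ≡ 429 (mod 551)
8^32 ≡ 429^2 = 184041 ≡ 7 (mod 551)
8^64 ≡ 7^2 = 49 ≡ 49 (mod 551)
8^128 ≡ 49^2 = 2401 ≡ 197 (mod 551)
8^256 ≡ 197^2 = 38809 ≡ 239 (mod 551)
275 = 256 + 16 + 2 + 1 in binary powers of 2.
So 8^275 ≡ 239 · 429 · 64 · 8 ≡ 449 (mod 551).
Squaring chain: 449; never reaches −1, so base 8 is a Miller–Rabin witness that 551 is composite.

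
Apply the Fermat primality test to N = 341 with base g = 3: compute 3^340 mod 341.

3^1 ≡ 3 (mod 341)
3^2 ≡ 3^2 = 9 ≡ 9 (mod 341)
3^4 ≡ 9^2 = 81 ≡ 81 (mod 341)
3^8 ≡ 81^2 = 6561 ≡ 82 (mod 341)
3^16 ≡ 82^2 = 6724 ≡ 245 (mod 341)
3^32 ≡ 245^2 = 60025 ≡ 9 (mod 341)
3^64 ≡ 9^2 = 81 ≡ 81 (mod 341)
3^128 ≡ 81^2 = 6561 ≡ 82 (mod 341)
3^256 ≡ 82^2 = 6724 ≡ 245 (mod 341)
340 = 256 + 64 + 16 + 4 in binary powers of 2.
So 3^340 ≡ 245 · 81 · 245 · 81 ≡ 56 (mod 341).
Since 56 ≠ 1, base 3 is a Fermat witness: 341 is composite.

56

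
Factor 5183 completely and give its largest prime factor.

73

5183 = 71 · 73
73 is prime.
So 5183 = 71 · 73; the largest prime factor is 73.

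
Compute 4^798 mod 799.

747

4^1 ≡ 4 (mod 799)
4^2 ≡ 4^2 = 16 ≡ 16 (mod 799)
4^4 ≡ 16^2 = 256 ≡ 256 (mod 799)
4^8 ≡ 256^2 = 65536 ≡ 18 (mod 799)
4^16 ≡ 18^2 = 324 ≡ 324 (mod 799)
4^32 ≡ 324^2 = 104976 ≡ 307 (mod 799)
4^64 ≡ 307^2 = 94249 ≡ 766 (mod 799)
4^128 ≡ 766^2 = 586756 ≡ 290 (mod 799)
4^256 ≡ 290^2 = 84100 ≡ 205 (mod 799)
4^512 ≡ 205^2 = 42025 ≡ 477 (mod 799)
798 = 512 + 256 + 16 + 8 + 4 + 2 in binary powers of 2.
So 4^798 ≡ 477 · 205 · 324 · 18 · 256 · 16 ≡ 747 (mod 799).
Since 747 ≠ 1, base 4 is a Fermat witness: 799 is composite.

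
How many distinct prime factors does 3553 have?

3553 = 11 · 323
323 = 17 · 19
3553 = 11 · 17 · 19, which has 3 distinct prime factors.

3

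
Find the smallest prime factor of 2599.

2599 is odd.
Digit sum 25, not divisible by 3.
Ends in 9: not divisible by 5.
7: 2599 = 7·371 + 2
11: 2599 = 11·236 + 3
13: 2599 = 13·199 + 12
17: 2599 = 17·152 + 15
19: 2599 = 19·136 + 15
23: 2599 = 23·113

23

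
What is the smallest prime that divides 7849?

47

7849 is odd.
Digit sum 28, not divisible by 3.
Ends in 9: not divisible by 5.
7: 7849 = 7·1121 + 2
11: 7849 = 11·713 + 6
13: 7849 = 13·603 + 10
17: 7849 = 17·461 + 12
19: 7849 = 19·413 + 2
23: 7849 = 23·341 + 6
29: 7849 = 29·270 + 19
31: 7849 = 31·253 + 6
37: 7849 = 37·212 + 5
41: 7849 = 41·191 + 18
43: 7849 = 43·182 + 23
47: 7849 = 47·167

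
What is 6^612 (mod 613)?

6^1 ≡ 6 (mod 613)
6^2 ≡ 6^2 = 36 ≡ 36 (mod 613)
6^4 ≡ 36^2 = 1296 ≡ 70 (mod 613)
6^8 ≡ 70^2 = 4900 ≡ 609 (mod 613)
6^16 ≡ 609^2 = 370881 ≡ 16 (mod 613)
6^32 ≡ 16^2 = 256 ≡ 256 (mod 613)
6^64 ≡ 256^2 = 65536 ≡ 558 (mod 613)
6^128 ≡ 558^2 = 311364 ≡ 573 (mod 613)
6^256 ≡ 573^2 = 328329 ≡ 374 (mod 613)
6^512 ≡ 374^2 = 139876 ≡ 112 (mod 613)
612 = 512 + 64 + 32 + 4 in binary powers of 2.
So 6^612 ≡ 112 · 558 · 256 · 70 ≡ 1 (mod 613).
Since the result is 1, base 6 gives no evidence that 613 is composite.

1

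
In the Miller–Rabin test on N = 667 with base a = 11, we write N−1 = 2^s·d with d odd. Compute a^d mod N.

667 − 1 = 666 = 2^1 · 333, so d = 333.
11^1 ≡ 11 (mod 667)
11^2 ≡ 11^2 = 121 ≡ 121 (mod 667)
11^4 ≡ 121^2 = 14641 ≡ 634 (mod 667)
11^8 ≡ 634^2 = 401956 ≡ 422 (mod 667)
11^16 ≡ 422^2 = 178084 ≡ 662 (mod 667)
11^32 ≡ 662^2 = 438244 ≡ 25 (mod 667)
11^64 ≡ 25^2 = 625 ≡ 625 (mod 667)
11^128 ≡ 625^2 = 390625 ≡ 430 (mod 667)
11^256 ≡ 430^2 = 184900 ≡ 141 (mod 667)
333 = 256 + 64 + 8 + 4 + 1 in binary powers of 2.
So 11^333 ≡ 141 · 625 · 422 · 634 · 11 ≡ 135 (mod 667).
Squaring chain: 135; never reaches −1, so base 11 is a Miller–Rabin witness that 667 is composite.

135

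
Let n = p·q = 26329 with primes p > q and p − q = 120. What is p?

Since p = q + 120, we have 26329 = q(q + 120), so q² + 120q − 26329 = 0.
Discriminant: 120² + 4·26329 = 14400 + 105316 = 119716; √119716 = 346.
q = (−120 + 346)/2 = 113, and p = q + 120 = 233.
Check: 113 · 233 = 26329.

233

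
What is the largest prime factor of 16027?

47

16027 = 11 · 1457
1457 = 31 · 47
47 is prime.
So 16027 = 11 · 31 · 47; the largest prime factor is 47.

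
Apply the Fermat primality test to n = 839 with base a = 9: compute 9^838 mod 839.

9^1 ≡ 9 (mod 839)
9^2 ≡ 9^2 = 81 ≡ 81 (mod 839)
9^4 ≡ 81^2 = 6561 ≡ 688 (mod 839)
9^8 ≡ 688^2 = 473344 ≡ 148 (mod 839)
9^16 ≡ 148^2 = 21904 ≡ 90 (mod 839)
9^32 ≡ 90^2 = 8100 ≡ 549 (mod 839)
9^64 ≡ 549^2 = 301401 ≡ 200 (mod 839)
9^128 ≡ 200^2 = 40000 ≡ 567 (mod 839)
9^256 ≡ 567^2 = 321489 ≡ 152 (mod 839)
9^512 ≡ 152^2 = 23104 ≡ 451 (mod 839)
838 = 512 + 256 + 64 + 4 + 2 in binary powers of 2.
So 9^838 ≡ 451 · 152 · 200 · 688 · 81 ≡ 1 (mod 839).
Since the result is 1, base 9 gives no evidence that 839 is composite.

1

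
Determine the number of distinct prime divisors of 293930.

293930 = 2 · 146965
146965 = 5 · 29393
29393 = 7 · 4199
4199 = 13 · 323
323 = 17 · 19
293930 = 2 · 5 · 7 · 13 · 17 · 19, which has 6 distinct prime factors.

6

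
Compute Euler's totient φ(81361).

Factor: 81361 = 7 · 59 · 197.
φ(81361) = (7−1) · (59−1) · (197−1) = 6 · 58 · 196 = 68208.

68208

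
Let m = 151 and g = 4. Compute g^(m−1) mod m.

4^1 ≡ 4 (mod 151)
4^2 ≡ 4^2 = 16 ≡ 16 (mod 151)
4^4 ≡ 16^2 = 256 ≡ 105 (mod 151)
4^8 ≡ 105^2 = 11025 ≡ 2 (mod 151)
4^16 ≡ 2^2 = 4 ≡ 4 (mod 151)
4^32 ≡ 4^2 = 16 ≡ 16 (mod 151)
4^64 ≡ 16^2 = 256 ≡ 105 (mod 151)
4^128 ≡ 105^2 = 11025 ≡ 2 (mod 151)
150 = 128 + 16 + 4 + 2 in binary powers of 2.
So 4^150 ≡ 2 · 4 · 105 · 16 ≡ 1 (mod 151).
Since the result is 1, base 4 gives no evidence that 151 is composite.

1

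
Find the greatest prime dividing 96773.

71

96773 = 29 · 3337
3337 = 47 · 71
71 is prime.
So 96773 = 29 · 47 · 71; the largest prime factor is 71.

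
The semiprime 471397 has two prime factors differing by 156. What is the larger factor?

769

Since p = q + 156, we have 471397 = q(q + 156), so q² + 156q − 471397 = 0.
Discriminant: 156² + 4·471397 = 24336 + 1885588 = 1909924; √1909924 = 1382.
q = (−156 + 1382)/2 = 613, and p = q + 156 = 769.
Check: 613 · 769 = 471397.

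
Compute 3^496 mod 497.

3^1 ≡ 3 (mod 497)
3^2 ≡ 3^2 = 9 ≡ 9 (mod 497)
3^4 ≡ 9^2 = 81 ≡ 81 (mod 497)
3^8 ≡ 81^2 = 6561 ≡ 100 (mod 497)
3^16 ≡ 100^2 = 10000 ≡ 60 (mod 497)
3^32 ≡ 60^2 = 3600 ≡ 121 (mod 497)
3^64 ≡ 121^2 = 14641 ≡ 228 (mod 497)
3^128 ≡ 228^2 = 51984 ≡ 296 (mod 497)
3^256 ≡ 296^2 = 87616 ≡ 144 (mod 497)
496 = 256 + 128 + 64 + 32 + 16 in binary powers of 2.
So 3^496 ≡ 144 · 296 · 228 · 121 · 60 ≡ 445 (mod 497).
Since 445 ≠ 1, base 3 is a Fermat witness: 497 is composite.

445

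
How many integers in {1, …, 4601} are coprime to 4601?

Factor: 4601 = 43 · 107.
φ(4601) = (43−1) · (107−1) = 42 · 106 = 4452.

4452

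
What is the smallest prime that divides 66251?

97

66251 is odd.
Digit sum 20, not divisible by 3.
Ends in 1: not divisible by 5.
7: 66251 = 7·9464 + 3
11: 66251 = 11·6022 + 9
13: 66251 = 13·5096 + 3
17: 66251 = 17·3897 + 2
19: 66251 = 19·3486 + 17
23: 66251 = 23·2880 + 11
29: 66251 = 29·2284 + 15
31: 66251 = 31·2137 + 4
37: 66251 = 37·1790 + 21
41: 66251 = 41·1615 + 36
43: 66251 = 43·1540 + 31
47: 66251 = 47·1409 + 28
53: 66251 = 53·1250 + 1
59: 66251 = 59·1122 + 53
61: 66251 = 61·1086 + 5
67: 66251 = 67·988 + 55
71: 66251 = 71·933 + 8
73: 66251 = 73·907 + 40
79: 66251 = 79·838 + 49
83: 66251 = 83·798 + 17
89: 66251 = 89·744 + 35
97: 66251 = 97·683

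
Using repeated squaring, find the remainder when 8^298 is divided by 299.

77

8^1 ≡ 8 (mod 299)
8^2 ≡ 8^2 = 64 ≡ 64 (mod 299)
8^4 ≡ 64^2 = 4096 ≡ 209 (mod 299)
8^8 ≡ 209^2 = 43681 ≡ 27 (mod 299)
8^16 ≡ 27^2 = 729 ≡ 131 (mod 299)
8^32 ≡ 131^2 = 17161 ≡ 118 (mod 299)
8^64 ≡ 118^2 = 13924 ≡ 170 (mod 299)
8^128 ≡ 170^2 = 28900 ≡ 196 (mod 299)
8^256 ≡ 196^2 = 38416 ≡ 144 (mod 299)
298 = 256 + 32 + 8 + 2 in binary powers of 2.
So 8^298 ≡ 144 · 118 · 27 · 64 ≡ 77 (mod 299).
Since 77 ≠ 1, base 8 is a Fermat witness: 299 is composite.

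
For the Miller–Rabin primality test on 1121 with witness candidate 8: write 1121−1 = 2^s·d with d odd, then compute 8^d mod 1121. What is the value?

1121 − 1 = 1120 = 2^5 · 35, so d = 35.
8^1 ≡ 8 (mod 1121)
8^2 ≡ 8^2 = 64 ≡ 64 (mod 1121)
8^4 ≡ 64^2 = 4096 ≡ 733 (mod 1121)
8^8 ≡ 733^2 = 537289 ≡ 330 (mod 1121)
8^16 ≡ 330^2 = 108900 ≡ 163 (mod 1121)
8^32 ≡ 163^2 = 26569 ≡ 786 (mod 1121)
35 = 32 + 2 + 1 in binary powers of 2.
So 8^35 ≡ 786 · 64 · 8 ≡ 1114 (mod 1121).
Squaring chain: 1114 → 49 → 159 → 619 → 900; never reaches −1, so base 8 is a Miller–Rabin witness that 1121 is composite.

1114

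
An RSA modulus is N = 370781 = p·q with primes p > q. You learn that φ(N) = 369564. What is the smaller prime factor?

599

φ(n) = (p−1)(q−1) = n − (p+q) + 1, so p + q = 370781 − 369564 + 1 = 1218.
p and q are the roots of t² − 1218t + 370781 = 0.
Discriminant: 1218² − 4·370781 = 1483524 − 1483124 = 400; √400 = 20.
q = (1218 − 20)/2 = 599, p = (1218 + 20)/2 = 619.
Check: 599 · 619 = 370781.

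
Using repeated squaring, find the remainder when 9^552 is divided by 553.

9^1 ≡ 9 (mod 553)
9^2 ≡ 9^2 = 81 ≡ 81 (mod 553)
9^4 ≡ 81^2 = 6561 ≡ 478 (mod 553)
9^8 ≡ 478^2 = 228484 ≡ 95 (mod 553)
9^16 ≡ 95^2 = 9025 ≡ 177 (mod 553)
9^32 ≡ 177^2 = 31329 ≡ 361 (mod 553)
9^64 ≡ 361^2 = 130321 ≡ 366 (mod 553)
9^128 ≡ 366^2 = 133956 ≡ 130 (mod 553)
9^256 ≡ 130^2 = 16900 ≡ 310 (mod 553)
9^512 ≡ 310^2 = 96100 ≡ 431 (mod 553)
552 = 512 + 32 + 8 in binary powers of 2.
So 9^552 ≡ 431 · 361 · 95 ≡ 8 (mod 553).
Since 8 ≠ 1, base 9 is a Fermat witness: 553 is composite.

8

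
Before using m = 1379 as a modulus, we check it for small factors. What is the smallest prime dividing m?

1379 is odd.
Digit sum 20, not divisible by 3.
Ends in 9: not divisible by 5.
7: 1379 = 7·197

7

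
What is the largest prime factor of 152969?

97

152969 = 19 · 8051
8051 = 83 · 97
97 is prime.
So 152969 = 19 · 83 · 97; the largest prime factor is 97.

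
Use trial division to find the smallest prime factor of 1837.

1837 is odd.
Digit sum 19, not divisible by 3.
Ends in 7: not divisible by 5.
7: 1837 = 7·262 + 3
11: 1837 = 11·167

11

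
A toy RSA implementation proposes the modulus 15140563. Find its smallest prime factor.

15140563 is odd.
Digit sum 25, not divisible by 3.
Ends in 3: not divisible by 5.
7: 15140563 = 7·2162937 + 4
11: 15140563 = 11·1376414 + 9
13: 15140563 = 13·1164658 + 9
17: 15140563 = 17·890621 + 6
19: 15140563 = 19·796871 + 14
23: 15140563 = 23·658285 + 8
29: 15140563 = 29·522088 + 11
31: 15140563 = 31·488405 + 8
37: 15140563 = 37·409204 + 15
41: 15140563 = 41·369282 + 1
43: 15140563 = 43·352106 + 5
47: 15140563 = 47·322139 + 30
53: 15140563 = 53·285671

53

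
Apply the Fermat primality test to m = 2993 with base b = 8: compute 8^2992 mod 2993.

592

8^1 ≡ 8 (mod 2993)
8^2 ≡ 8^2 = 64 ≡ 64 (mod 2993)
8^4 ≡ 64^2 = 4096 ≡ 1103 (mod 2993)
8^8 ≡ 1103^2 = 1216609 ≡ 1451 (mod 2993)
8^16 ≡ 1451^2 = 2105401 ≡ 1322 (mod 2993)
8^32 ≡ 1322^2 = 1747684 ≡ 2765 (mod 2993)
8^64 ≡ 2765^2 = 7645225 ≡ 1103 (mod 2993)
8^128 ≡ 1103^2 = 1216609 ≡ 1451 (mod 2993)
8^256 ≡ 1451^2 = 2105401 ≡ 1322 (mod 2993)
8^512 ≡ 1322^2 = 1747684 ≡ 2765 (mod 2993)
8^1024 ≡ 2765^2 = 7645225 ≡ 1103 (mod 2993)
8^2048 ≡ 1103^2 = 1216609 ≡ 1451 (mod 2993)
2992 = 2048 + 512 + 256 + 128 + 32 + 16 in binary powers of 2.
So 8^2992 ≡ 1451 · 2765 · 1322 · 1451 · 2765 · 1322 ≡ 592 (mod 2993).
Since 592 ≠ 1, base 8 is a Fermat witness: 2993 is composite.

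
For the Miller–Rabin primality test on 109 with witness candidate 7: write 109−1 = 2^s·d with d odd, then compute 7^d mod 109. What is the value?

109 − 1 = 108 = 2^2 · 27, so d = 27.
7^1 ≡ 7 (mod 109)
7^2 ≡ 7^2 = 49 ≡ 49 (mod 109)
7^4 ≡ 49^2 = 2401 ≡ 3 (mod 109)
7^8 ≡ 3^2 = 9 ≡ 9 (mod 109)
7^16 ≡ 9^2 = 81 ≡ 81 (mod 109)
27 = 16 + 8 + 2 + 1 in binary powers of 2.
So 7^27 ≡ 81 · 9 · 49 · 7 ≡ 1 (mod 109).
Since 7^d ≡ 1 (mod 109), base 7 does not prove 109 composite.

1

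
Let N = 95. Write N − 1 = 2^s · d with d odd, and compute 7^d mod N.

95 − 1 = 94 = 2^1 · 47, so d = 47.
7^1 ≡ 7 (mod 95)
7^2 ≡ 7^2 = 49 ≡ 49 (mod 95)
7^4 ≡ 49^2 = 2401 ≡ 26 (mod 95)
7^8 ≡ 26^2 = 676 ≡ 11 (mod 95)
7^16 ≡ 11^2 = 121 ≡ 26 (mod 95)
7^32 ≡ 26^2 = 676 ≡ 11 (mod 95)
47 = 32 + 8 + 4 + 2 + 1 in binary powers of 2.
So 7^47 ≡ 11 · 11 · 26 · 49 · 7 ≡ 68 (mod 95).
Squaring chain: 68; never reaches −1, so base 7 is a Miller–Rabin witness that 95 is composite.

68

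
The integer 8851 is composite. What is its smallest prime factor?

8851 is odd.
Digit sum 22, not divisible by 3.
Ends in 1: not divisible by 5.
7: 8851 = 7·1264 + 3
11: 8851 = 11·804 + 7
13: 8851 = 13·680 + 11
17: 8851 = 17·520 + 11
19: 8851 = 19·465 + 16
23: 8851 = 23·384 + 19
29: 8851 = 29·305 + 6
31: 8851 = 31·285 + 16
37: 8851 = 37·239 + 8
41: 8851 = 41·215 + 36
43: 8851 = 43·205 + 36
47: 8851 = 47·188 + 15
53: 8851 = 53·167

53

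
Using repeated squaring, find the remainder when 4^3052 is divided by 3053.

4^1 ≡ 4 (mod 3053)
4^2 ≡ 4^2 = 16 ≡ 16 (mod 3053)
4^4 ≡ 16^2 = 256 ≡ 256 (mod 3053)
4^8 ≡ 256^2 = 65536 ≡ 1423 (mod 3053)
4^16 ≡ 1423^2 = 2024929 ≡ 790 (mod 3053)
4^32 ≡ 790^2 = 624100 ≡ 1288 (mod 3053)
4^64 ≡ 1288^2 = 1658944 ≡ 1165 (mod 3053)
4^128 ≡ 1165^2 = 1357225 ≡ 1693 (mod 3053)
4^256 ≡ 1693^2 = 2866249 ≡ 2535 (mod 3053)
4^512 ≡ 2535^2 = 6426225 ≡ 2713 (mod 3053)
4^1024 ≡ 2713^2 = 7360369 ≡ 2639 (mod 3053)
4^2048 ≡ 2639^2 = 6964321 ≡ 428 (mod 3053)
3052 = 2048 + 512 + 256 + 128 + 64 + 32 + 8 + 4 in binary powers of 2.
So 4^3052 ≡ 428 · 2713 · 2535 · 1693 · 1165 · 1288 · 1423 · 256 ≡ 1119 (mod 3053).
Since 1119 ≠ 1, base 4 is a Fermat witness: 3053 is composite.

1119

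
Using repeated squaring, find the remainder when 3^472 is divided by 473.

53

3^1 ≡ 3 (mod 473)
3^2 ≡ 3^2 = 9 ≡ 9 (mod 473)
3^4 ≡ 9^2 = 81 ≡ 81 (mod 473)
3^8 ≡ 81^2 = 6561 ≡ 412 (mod 473)
3^16 ≡ 412^2 = 169744 ≡ 410 (mod 473)
3^32 ≡ 410^2 = 168100 ≡ 185 (mod 473)
3^64 ≡ 185^2 = 34225 ≡ 169 (mod 473)
3^128 ≡ 169^2 = 28561 ≡ 181 (mod 473)
3^256 ≡ 181^2 = 32761 ≡ 124 (mod 473)
472 = 256 + 128 + 64 + 16 + 8 in binary powers of 2.
So 3^472 ≡ 124 · 181 · 169 · 410 · 412 ≡ 53 (mod 473).
Since 53 ≠ 1, base 3 is a Fermat witness: 473 is composite.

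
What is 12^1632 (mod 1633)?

12^1 ≡ 12 (mod 1633)
12^2 ≡ 12^2 = 144 ≡ 144 (mod 1633)
12^4 ≡ 144^2 = 20736 ≡ 1140 (mod 1633)
12^8 ≡ 1140^2 = 1299600 ≡ 1365 (mod 1633)
12^16 ≡ 1365^2 = 1863225 ≡ 1605 (mod 1633)
12^32 ≡ 1605^2 = 2576025 ≡ 784 (mod 1633)
12^64 ≡ 784^2 = 614656 ≡ 648 (mod 1633)
12^128 ≡ 648^2 = 419904 ≡ 223 (mod 1633)
12^256 ≡ 223^2 = 49729 ≡ 739 (mod 1633)
12^512 ≡ 739^2 = 546121 ≡ 699 (mod 1633)
12^1024 ≡ 699^2 = 488601 ≡ 334 (mod 1633)
1632 = 1024 + 512 + 64 + 32 in binary powers of 2.
So 12^1632 ≡ 334 · 699 · 648 · 784 ≡ 841 (mod 1633).
Since 841 ≠ 1, base 12 is a Fermat witness: 1633 is composite.

841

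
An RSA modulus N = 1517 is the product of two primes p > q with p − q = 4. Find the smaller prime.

Since p = q + 4, we have 1517 = q(q + 4), so q² + 4q − 1517 = 0.
Discriminant: 4² + 4·1517 = 16 + 6068 = 6084; √6084 = 78.
q = (−4 + 78)/2 = 37, and p = q + 4 = 41.
Check: 37 · 41 = 1517.

37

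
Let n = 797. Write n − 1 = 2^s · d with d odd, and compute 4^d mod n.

797 − 1 = 796 = 2^2 · 199, so d = 199.
4^1 ≡ 4 (mod 797)
4^2 ≡ 4^2 = 16 ≡ 16 (mod 797)
4^4 ≡ 16^2 = 256 ≡ 256 (mod 797)
4^8 ≡ 256^2 = 65536 ≡ 182 (mod 797)
4^16 ≡ 182^2 = 33124 ≡ 447 (mod 797)
4^32 ≡ 447^2 = 199809 ≡ 559 (mod 797)
4^64 ≡ 559^2 = 312481 ≡ 57 (mod 797)
4^128 ≡ 57^2 = 3249 ≡ 61 (mod 797)
199 = 128 + 64 + 4 + 2 + 1 in binary powers of 2.
So 4^199 ≡ 61 · 57 · 256 · 16 · 4 ≡ 796 (mod 797).
Since 4^d ≡ 796 (mod 797), base 4 does not prove 797 composite.

796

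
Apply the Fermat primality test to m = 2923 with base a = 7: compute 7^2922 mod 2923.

433

7^1 ≡ 7 (mod 2923)
7^2 ≡ 7^2 = 49 ≡ 49 (mod 2923)
7^4 ≡ 49^2 = 2401 ≡ 2401 (mod 2923)
7^8 ≡ 2401^2 = 5764801 ≡ 645 (mod 2923)
7^16 ≡ 645^2 = 416025 ≡ 959 (mod 2923)
7^32 ≡ 959^2 = 919681 ≡ 1859 (mod 2923)
7^64 ≡ 1859^2 = 3455881 ≡ 895 (mod 2923)
7^128 ≡ 895^2 = 801025 ≡ 123 (mod 2923)
7^256 ≡ 123^2 = 15129 ≡ 514 (mod 2923)
7^512 ≡ 514^2 = 264196 ≡ 1126 (mod 2923)
7^1024 ≡ 1126^2 = 1267876 ≡ 2217 (mod 2923)
7^2048 ≡ 2217^2 = 4915089 ≡ 1526 (mod 2923)
2922 = 2048 + 512 + 256 + 64 + 32 + 8 + 2 in binary powers of 2.
So 7^2922 ≡ 1526 · 1126 · 514 · 895 · 1859 · 645 · 49 ≡ 433 (mod 2923).
Since 433 ≠ 1, base 7 is a Fermat witness: 2923 is composite.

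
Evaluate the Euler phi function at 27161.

Factor: 27161 = 157 · 173.
φ(27161) = (157−1) · (173−1) = 156 · 172 = 26832.

26832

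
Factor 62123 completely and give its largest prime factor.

62123 = 23 · 2701
2701 = 37 · 73
73 is prime.
So 62123 = 23 · 37 · 73; the largest prime factor is 73.

73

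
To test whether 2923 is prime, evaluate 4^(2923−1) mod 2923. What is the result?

4^1 ≡ 4 (mod 2923)
4^2 ≡ 4^2 = 16 ≡ 16 (mod 2923)
4^4 ≡ 16^2 = 256 ≡ 256 (mod 2923)
4^8 ≡ 256^2 = 65536 ≡ 1230 (mod 2923)
4^16 ≡ 1230^2 = 1512900 ≡ 1709 (mod 2923)
4^32 ≡ 1709^2 = 2920681 ≡ 604 (mod 2923)
4^64 ≡ 604^2 = 364816 ≡ 2364 (mod 2923)
4^128 ≡ 2364^2 = 5588496 ≡ 2643 (mod 2923)
4^256 ≡ 2643^2 = 6985449 ≡ 2402 (mod 2923)
4^512 ≡ 2402^2 = 5769604 ≡ 2525 (mod 2923)
4^1024 ≡ 2525^2 = 6375625 ≡ 562 (mod 2923)
4^2048 ≡ 562^2 = 315844 ≡ 160 (mod 2923)
2922 = 2048 + 512 + 256 + 64 + 32 + 8 + 2 in binary powers of 2.
So 4^2922 ≡ 160 · 2525 · 2402 · 2364 · 604 · 1230 · 16 ≡ 100 (mod 2923).
Since 100 ≠ 1, base 4 is a Fermat witness: 2923 is composite.

100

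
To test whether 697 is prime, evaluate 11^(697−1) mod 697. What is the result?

543

11^1 ≡ 11 (mod 697)
11^2 ≡ 11^2 = 121 ≡ 121 (mod 697)
11^4 ≡ 121^2 = 14641 ≡ 4 (mod 697)
11^8 ≡ 4^2 = 16 ≡ 16 (mod 697)
11^16 ≡ 16^2 = 256 ≡ 256 (mod 697)
11^32 ≡ 256^2 = 65536 ≡ 18 (mod 697)
11^64 ≡ 18^2 = 324 ≡ 324 (mod 697)
11^128 ≡ 324^2 = 104976 ≡ 426 (mod 697)
11^256 ≡ 426^2 = 181476 ≡ 256 (mod 697)
11^512 ≡ 256^2 = 65536 ≡ 18 (mod 697)
696 = 512 + 128 + 32 + 16 + 8 in binary powers of 2.
So 11^696 ≡ 18 · 426 · 18 · 256 · 16 ≡ 543 (mod 697).
Since 543 ≠ 1, base 11 is a Fermat witness: 697 is composite.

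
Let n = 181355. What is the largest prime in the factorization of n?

181355 = 5 · 36271
36271 = 19 · 1909
1909 = 23 · 83
83 is prime.
So 181355 = 5 · 19 · 23 · 83; the largest prime factor is 83.

83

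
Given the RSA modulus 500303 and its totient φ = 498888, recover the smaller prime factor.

φ(n) = (p−1)(q−1) = n − (p+q) + 1, so p + q = 500303 − 498888 + 1 = 1416.
p and q are the roots of t² − 1416t + 500303 = 0.
Discriminant: 1416² − 4·500303 = 2005056 − 2001212 = 3844; √3844 = 62.
q = (1416 − 62)/2 = 677, p = (1416 + 62)/2 = 739.
Check: 677 · 739 = 500303.

677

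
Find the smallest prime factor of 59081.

59081 is odd.
Digit sum 23, not divisible by 3.
Ends in 1: not divisible by 5.
7: 59081 = 7·8440 + 1
11: 59081 = 11·5371

11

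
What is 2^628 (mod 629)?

2^1 ≡ 2 (mod 629)
2^2 ≡ 2^2 = 4 ≡ 4 (mod 629)
2^4 ≡ 4^2 = 16 ≡ 16 (mod 629)
2^8 ≡ 16^2 = 256 ≡ 256 (mod 629)
2^16 ≡ 256^2 = 65536 ≡ 120 (mod 629)
2^32 ≡ 120^2 = 14400 ≡ 562 (mod 629)
2^64 ≡ 562^2 = 315844 ≡ 86 (mod 629)
2^128 ≡ 86^2 = 7396 ≡ 477 (mod 629)
2^256 ≡ 477^2 = 227529 ≡ 460 (mod 629)
2^512 ≡ 460^2 = 211600 ≡ 256 (mod 629)
628 = 512 + 64 + 32 + 16 + 4 in binary powers of 2.
So 2^628 ≡ 256 · 86 · 562 · 120 · 16 ≡ 305 (mod 629).
Since 305 ≠ 1, base 2 is a Fermat witness: 629 is composite.

305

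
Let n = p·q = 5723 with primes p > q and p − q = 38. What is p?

97

Since p = q + 38, we have 5723 = q(q + 38), so q² + 38q − 5723 = 0.
Discriminant: 38² + 4·5723 = 1444 + 22892 = 24336; √24336 = 156.
q = (−38 + 156)/2 = 59, and p = q + 38 = 97.
Check: 59 · 97 = 5723.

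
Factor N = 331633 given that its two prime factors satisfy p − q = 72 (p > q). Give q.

541

Since p = q + 72, we have 331633 = q(q + 72), so q² + 72q − 331633 = 0.
Discriminant: 72² + 4·331633 = 5184 + 1326532 = 1331716; √1331716 = 1154.
q = (−72 + 1154)/2 = 541, and p = q + 72 = 613.
Check: 541 · 613 = 331633.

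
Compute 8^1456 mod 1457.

1093

8^1 ≡ 8 (mod 1457)
8^2 ≡ 8^2 = 64 ≡ 64 (mod 1457)
8^4 ≡ 64^2 = 4096 ≡ 1182 (mod 1457)
8^8 ≡ 1182^2 = 1397124 ≡ 1318 (mod 1457)
8^16 ≡ 1318^2 = 1737124 ≡ 380 (mod 1457)
8^32 ≡ 380^2 = 144400 ≡ 157 (mod 1457)
8^64 ≡ 157^2 = 24649 ≡ 1337 (mod 1457)
8^128 ≡ 1337^2 = 1787569 ≡ 1287 (mod 1457)
8^256 ≡ 1287^2 = 1656369 ≡ 1217 (mod 1457)
8^512 ≡ 1217^2 = 1481089 ≡ 777 (mod 1457)
8^1024 ≡ 777^2 = 603729 ≡ 531 (mod 1457)
1456 = 1024 + 256 + 128 + 32 + 16 in binary powers of 2.
So 8^1456 ≡ 531 · 1217 · 1287 · 157 · 380 ≡ 1093 (mod 1457).
Since 1093 ≠ 1, base 8 is a Fermat witness: 1457 is composite.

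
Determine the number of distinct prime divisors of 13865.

3

13865 = 5 · 2773
2773 = 47 · 59
13865 = 5 · 47 · 59, which has 3 distinct prime factors.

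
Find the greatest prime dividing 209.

209 = 11 · 19
19 is prime.
So 209 = 11 · 19; the largest prime factor is 19.

19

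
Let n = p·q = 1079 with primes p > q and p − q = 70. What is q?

13

Since p = q + 70, we have 1079 = q(q + 70), so q² + 70q − 1079 = 0.
Discriminant: 70² + 4·1079 = 4900 + 4316 = 9216; √9216 = 96.
q = (−70 + 96)/2 = 13, and p = q + 70 = 83.
Check: 13 · 83 = 1079.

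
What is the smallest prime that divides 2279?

2279 is odd.
Digit sum 20, not divisible by 3.
Ends in 9: not divisible by 5.
7: 2279 = 7·325 + 4
11: 2279 = 11·207 + 2
13: 2279 = 13·175 + 4
17: 2279 = 17·134 + 1
19: 2279 = 19·119 + 18
23: 2279 = 23·99 + 2
29: 2279 = 29·78 + 17
31: 2279 = 31·73 + 16
37: 2279 = 37·61 + 22
41: 2279 = 41·55 + 24
43: 2279 = 43·53

43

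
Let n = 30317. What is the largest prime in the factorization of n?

30317 = 7 · 4331
4331 = 61 · 71
71 is prime.
So 30317 = 7 · 61 · 71; the largest prime factor is 71.

71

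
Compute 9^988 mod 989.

439

9^1 ≡ 9 (mod 989)
9^2 ≡ 9^2 = 81 ≡ 81 (mod 989)
9^4 ≡ 81^2 = 6561 ≡ 627 (mod 989)
9^8 ≡ 627^2 = 393129 ≡ 496 (mod 989)
9^16 ≡ 496^2 = 246016 ≡ 744 (mod 989)
9^32 ≡ 744^2 = 553536 ≡ 685 (mod 989)
9^64 ≡ 685^2 = 469225 ≡ 439 (mod 989)
9^128 ≡ 439^2 = 192721 ≡ 855 (mod 989)
9^256 ≡ 855^2 = 731025 ≡ 154 (mod 989)
9^512 ≡ 154^2 = 23716 ≡ 969 (mod 989)
988 = 512 + 256 + 128 + 64 + 16 + 8 + 4 in binary powers of 2.
So 9^988 ≡ 969 · 154 · 855 · 439 · 744 · 496 · 627 ≡ 439 (mod 989).
Since 439 ≠ 1, base 9 is a Fermat witness: 989 is composite.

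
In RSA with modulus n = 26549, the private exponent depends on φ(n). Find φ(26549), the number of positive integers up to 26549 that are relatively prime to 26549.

Factor: 26549 = 139 · 191.
φ(26549) = (139−1) · (191−1) = 138 · 190 = 26220.

26220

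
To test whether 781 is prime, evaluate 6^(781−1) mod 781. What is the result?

6^1 ≡ 6 (mod 781)
6^2 ≡ 6^2 = 36 ≡ 36 (mod 781)
6^4 ≡ 36^2 = 1296 ≡ 515 (mod 781)
6^8 ≡ 515^2 = 265225 ≡ 466 (mod 781)
6^16 ≡ 466^2 = 217156 ≡ 38 (mod 781)
6^32 ≡ 38^2 = 1444 ≡ 663 (mod 781)
6^64 ≡ 663^2 = 439569 ≡ 647 (mod 781)
6^128 ≡ 647^2 = 418609 ≡ 774 (mod 781)
6^256 ≡ 774^2 = 599076 ≡ 49 (mod 781)
6^512 ≡ 49^2 = 2401 ≡ 58 (mod 781)
780 = 512 + 256 + 8 + 4 in binary powers of 2.
So 6^780 ≡ 58 · 49 · 466 · 515 ≡ 375 (mod 781).
Since 375 ≠ 1, base 6 is a Fermat witness: 781 is composite.

375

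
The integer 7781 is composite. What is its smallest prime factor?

31

7781 is odd.
Digit sum 23, not divisible by 3.
Ends in 1: not divisible by 5.
7: 7781 = 7·1111 + 4
11: 7781 = 11·707 + 4
13: 7781 = 13·598 + 7
17: 7781 = 17·457 + 12
19: 7781 = 19·409 + 10
23: 7781 = 23·338 + 7
29: 7781 = 29·268 + 9
31: 7781 = 31·251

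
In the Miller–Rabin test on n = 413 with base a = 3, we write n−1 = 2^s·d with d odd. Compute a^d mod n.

262

413 − 1 = 412 = 2^2 · 103, so d = 103.
3^1 ≡ 3 (mod 413)
3^2 ≡ 3^2 = 9 ≡ 9 (mod 413)
3^4 ≡ 9^2 = 81 ≡ 81 (mod 413)
3^8 ≡ 81^2 = 6561 ≡ 366 (mod 413)
3^16 ≡ 366^2 = 133956 ≡ 144 (mod 413)
3^32 ≡ 144^2 = 20736 ≡ 86 (mod 413)
3^64 ≡ 86^2 = 7396 ≡ 375 (mod 413)
103 = 64 + 32 + 4 + 2 + 1 in binary powers of 2.
So 3^103 ≡ 375 · 86 · 81 · 9 · 3 ≡ 262 (mod 413).
Squaring chain: 262 → 86; never reaches −1, so base 3 is a Miller–Rabin witness that 413 is composite.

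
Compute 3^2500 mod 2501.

245

3^1 ≡ 3 (mod 2501)
3^2 ≡ 3^2 = 9 ≡ 9 (mod 2501)
3^4 ≡ 9^2 = 81 ≡ 81 (mod 2501)
3^8 ≡ 81^2 = 6561 ≡ 1559 (mod 2501)
3^16 ≡ 1559^2 = 2430481 ≡ 2010 (mod 2501)
3^32 ≡ 2010^2 = 4040100 ≡ 985 (mod 2501)
3^64 ≡ 985^2 = 970225 ≡ 2338 (mod 2501)
3^128 ≡ 2338^2 = 5466244 ≡ 1559 (mod 2501)
3^256 ≡ 1559^2 = 2430481 ≡ 2010 (mod 2501)
3^512 ≡ 2010^2 = 4040100 ≡ 985 (mod 2501)
3^1024 ≡ 985^2 = 970225 ≡ 2338 (mod 2501)
3^2048 ≡ 2338^2 = 5466244 ≡ 1559 (mod 2501)
2500 = 2048 + 256 + 128 + 64 + 4 in binary powers of 2.
So 3^2500 ≡ 1559 · 2010 · 1559 · 2338 · 81 ≡ 245 (mod 2501).
Since 245 ≠ 1, base 3 is a Fermat witness: 2501 is composite.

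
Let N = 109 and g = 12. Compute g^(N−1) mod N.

1

12^1 ≡ 12 (mod 109)
12^2 ≡ 12^2 = 144 ≡ 35 (mod 109)
12^4 ≡ 35^2 = 1225 ≡ 26 (mod 109)
12^8 ≡ 26^2 = 676 ≡ 22 (mod 109)
12^16 ≡ 22^2 = 484 ≡ 48 (mod 109)
12^32 ≡ 48^2 = 2304 ≡ 15 (mod 109)
12^64 ≡ 15^2 = 225 ≡ 7 (mod 109)
108 = 64 + 32 + 8 + 4 in binary powers of 2.
So 12^108 ≡ 7 · 15 · 22 · 26 ≡ 1 (mod 109).
Since the result is 1, base 12 gives no evidence that 109 is composite.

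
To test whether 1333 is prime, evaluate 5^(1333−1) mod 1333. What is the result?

838

5^1 ≡ 5 (mod 1333)
5^2 ≡ 5^2 = 25 ≡ 25 (mod 1333)
5^4 ≡ 25^2 = 625 ≡ 625 (mod 1333)
5^8 ≡ 625^2 = 390625 ≡ 56 (mod 1333)
5^16 ≡ 56^2 = 3136 ≡ 470 (mod 1333)
5^32 ≡ 470^2 = 220900 ≡ 955 (mod 1333)
5^64 ≡ 955^2 = 912025 ≡ 253 (mod 1333)
5^128 ≡ 253^2 = 64009 ≡ 25 (mod 1333)
5^256 ≡ 25^2 = 625 ≡ 625 (mod 1333)
5^512 ≡ 625^2 = 390625 ≡ 56 (mod 1333)
5^1024 ≡ 56^2 = 3136 ≡ 470 (mod 1333)
1332 = 1024 + 256 + 32 + 16 + 4 in binary powers of 2.
So 5^1332 ≡ 470 · 625 · 955 · 470 · 625 ≡ 838 (mod 1333).
Since 838 ≠ 1, base 5 is a Fermat witness: 1333 is composite.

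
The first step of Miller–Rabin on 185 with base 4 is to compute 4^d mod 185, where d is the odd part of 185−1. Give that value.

99

185 − 1 = 184 = 2^3 · 23, so d = 23.
4^1 ≡ 4 (mod 185)
4^2 ≡ 4^2 = 16 ≡ 16 (mod 185)
4^4 ≡ 16^2 = 256 ≡ 71 (mod 185)
4^8 ≡ 71^2 = 5041 ≡ 46 (mod 185)
4^16 ≡ 46^2 = 2116 ≡ 81 (mod 185)
23 = 16 + 4 + 2 + 1 in binary powers of 2.
So 4^23 ≡ 81 · 71 · 16 · 4 ≡ 99 (mod 185).
Squaring chain: 99 → 181 → 16; never reaches −1, so base 4 is a Miller–Rabin witness that 185 is composite.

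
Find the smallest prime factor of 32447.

71

32447 is odd.
Digit sum 20, not divisible by 3.
Ends in 7: not divisible by 5.
7: 32447 = 7·4635 + 2
11: 32447 = 11·2949 + 8
13: 32447 = 13·2495 + 12
17: 32447 = 17·1908 + 11
19: 32447 = 19·1707 + 14
23: 32447 = 23·1410 + 17
29: 32447 = 29·1118 + 25
31: 32447 = 31·1046 + 21
37: 32447 = 37·876 + 35
41: 32447 = 41·791 + 16
43: 32447 = 43·754 + 25
47: 32447 = 47·690 + 17
53: 32447 = 53·612 + 11
59: 32447 = 59·549 + 56
61: 32447 = 61·531 + 56
67: 32447 = 67·484 + 19
71: 32447 = 71·457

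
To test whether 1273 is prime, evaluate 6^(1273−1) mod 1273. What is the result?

558

6^1 ≡ 6 (mod 1273)
6^2 ≡ 6^2 = 36 ≡ 36 (mod 1273)
6^4 ≡ 36^2 = 1296 ≡ 23 (mod 1273)
6^8 ≡ 23^2 = 529 ≡ 529 (mod 1273)
6^16 ≡ 529^2 = 279841 ≡ 1054 (mod 1273)
6^32 ≡ 1054^2 = 1110916 ≡ 860 (mod 1273)
6^64 ≡ 860^2 = 739600 ≡ 1260 (mod 1273)
6^128 ≡ 1260^2 = 1587600 ≡ 169 (mod 1273)
6^256 ≡ 169^2 = 28561 ≡ 555 (mod 1273)
6^512 ≡ 555^2 = 308025 ≡ 1232 (mod 1273)
6^1024 ≡ 1232^2 = 1517824 ≡ 408 (mod 1273)
1272 = 1024 + 128 + 64 + 32 + 16 + 8 in binary powers of 2.
So 6^1272 ≡ 408 · 169 · 1260 · 860 · 1054 · 529 ≡ 558 (mod 1273).
Since 558 ≠ 1, base 6 is a Fermat witness: 1273 is composite.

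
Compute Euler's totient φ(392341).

371952

Factor: 392341 = 29 · 83 · 163.
φ(392341) = (29−1) · (83−1) · (163−1) = 28 · 82 · 162 = 371952.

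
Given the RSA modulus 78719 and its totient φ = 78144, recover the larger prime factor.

353

φ(n) = (p−1)(q−1) = n − (p+q) + 1, so p + q = 78719 − 78144 + 1 = 576.
p and q are the roots of t² − 576t + 78719 = 0.
Discriminant: 576² − 4·78719 = 331776 − 314876 = 16900; √16900 = 130.
q = (576 − 130)/2 = 223, p = (576 + 130)/2 = 353.
Check: 223 · 353 = 78719.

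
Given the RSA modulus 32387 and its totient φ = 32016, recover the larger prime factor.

233

φ(n) = (p−1)(q−1) = n − (p+q) + 1, so p + q = 32387 − 32016 + 1 = 372.
p and q are the roots of t² − 372t + 32387 = 0.
Discriminant: 372² − 4·32387 = 138384 − 129548 = 8836; √8836 = 94.
q = (372 − 94)/2 = 139, p = (372 + 94)/2 = 233.
Check: 139 · 233 = 32387.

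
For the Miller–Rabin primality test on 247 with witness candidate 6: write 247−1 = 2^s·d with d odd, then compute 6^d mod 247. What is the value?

125

247 − 1 = 246 = 2^1 · 123, so d = 123.
6^1 ≡ 6 (mod 247)
6^2 ≡ 6^2 = 36 ≡ 36 (mod 247)
6^4 ≡ 36^2 = 1296 ≡ 61 (mod 247)
6^8 ≡ 61^2 = 3721 ≡ 16 (mod 247)
6^16 ≡ 16^2 = 256 ≡ 9 (mod 247)
6^32 ≡ 9^2 = 81 ≡ 81 (mod 247)
6^64 ≡ 81^2 = 6561 ≡ 139 (mod 247)
123 = 64 + 32 + 16 + 8 + 2 + 1 in binary powers of 2.
So 6^123 ≡ 139 · 81 · 9 · 16 · 36 · 6 ≡ 125 (mod 247).
Squaring chain: 125; never reaches −1, so base 6 is a Miller–Rabin witness that 247 is composite.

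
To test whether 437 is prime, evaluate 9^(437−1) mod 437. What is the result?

234

9^1 ≡ 9 (mod 437)
9^2 ≡ 9^2 = 81 ≡ 81 (mod 437)
9^4 ≡ 81^2 = 6561 ≡ 6 (mod 437)
9^8 ≡ 6^2 = 36 ≡ 36 (mod 437)
9^16 ≡ 36^2 = 1296 ≡ 422 (mod 437)
9^32 ≡ 422^2 = 178084 ≡ 225 (mod 437)
9^64 ≡ 225^2 = 50625 ≡ 370 (mod 437)
9^128 ≡ 370^2 = 136900 ≡ 119 (mod 437)
9^256 ≡ 119^2 = 14161 ≡ 177 (mod 437)
436 = 256 + 128 + 32 + 16 + 4 in binary powers of 2.
So 9^436 ≡ 177 · 119 · 225 · 422 · 6 ≡ 234 (mod 437).
Since 234 ≠ 1, base 9 is a Fermat witness: 437 is composite.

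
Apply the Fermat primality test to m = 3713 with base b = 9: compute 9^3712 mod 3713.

3390

9^1 ≡ 9 (mod 3713)
9^2 ≡ 9^2 = 81 ≡ 81 (mod 3713)
9^4 ≡ 81^2 = 6561 ≡ 2848 (mod 3713)
9^8 ≡ 2848^2 = 8111104 ≡ 1912 (mod 3713)
9^16 ≡ 1912^2 = 3655744 ≡ 2152 (mod 3713)
9^32 ≡ 2152^2 = 4631104 ≡ 993 (mod 3713)
9^64 ≡ 993^2 = 986049 ≡ 2104 (mod 3713)
9^128 ≡ 2104^2 = 4426816 ≡ 920 (mod 3713)
9^256 ≡ 920^2 = 846400 ≡ 3549 (mod 3713)
9^512 ≡ 3549^2 = 12595401 ≡ 905 (mod 3713)
9^1024 ≡ 905^2 = 819025 ≡ 2165 (mod 3713)
9^2048 ≡ 2165^2 = 4687225 ≡ 1419 (mod 3713)
3712 = 2048 + 1024 + 512 + 128 in binary powers of 2.
So 9^3712 ≡ 1419 · 2165 · 905 · 920 ≡ 3390 (mod 3713).
Since 3390 ≠ 1, base 9 is a Fermat witness: 3713 is composite.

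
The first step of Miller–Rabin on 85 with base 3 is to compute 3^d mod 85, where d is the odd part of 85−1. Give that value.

73

85 − 1 = 84 = 2^2 · 21, so d = 21.
3^1 ≡ 3 (mod 85)
3^2 ≡ 3^2 = 9 ≡ 9 (mod 85)
3^4 ≡ 9^2 = 81 ≡ 81 (mod 85)
3^8 ≡ 81^2 = 6561 ≡ 16 (mod 85)
3^16 ≡ 16^2 = 256 ≡ 1 (mod 85)
21 = 16 + 4 + 1 in binary powers of 2.
So 3^21 ≡ 1 · 81 · 3 ≡ 73 (mod 85).
Squaring chain: 73 → 59; never reaches −1, so base 3 is a Miller–Rabin witness that 85 is composite.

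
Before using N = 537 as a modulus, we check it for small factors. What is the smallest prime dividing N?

3

537 is odd.
Digit sum 15, divisible by 3.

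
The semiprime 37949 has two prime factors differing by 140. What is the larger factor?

Since p = q + 140, we have 37949 = q(q + 140), so q² + 140q − 37949 = 0.
Discriminant: 140² + 4·37949 = 19600 + 151796 = 171396; √171396 = 414.
q = (−140 + 414)/2 = 137, and p = q + 140 = 277.
Check: 137 · 277 = 37949.

277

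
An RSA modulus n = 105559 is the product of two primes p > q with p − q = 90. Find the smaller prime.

283

Since p = q + 90, we have 105559 = q(q + 90), so q² + 90q − 105559 = 0.
Discriminant: 90² + 4·105559 = 8100 + 422236 = 430336; √430336 = 656.
q = (−90 + 656)/2 = 283, and p = q + 90 = 373.
Check: 283 · 373 = 105559.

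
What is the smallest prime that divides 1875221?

31

1875221 is odd.
Digit sum 26, not divisible by 3.
Ends in 1: not divisible by 5.
7: 1875221 = 7·267888 + 5
11: 1875221 = 11·170474 + 7
13: 1875221 = 13·144247 + 10
17: 1875221 = 17·110307 + 2
19: 1875221 = 19·98695 + 16
23: 1875221 = 23·81531 + 8
29: 1875221 = 29·64662 + 23
31: 1875221 = 31·60491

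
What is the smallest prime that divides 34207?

79

34207 is odd.
Digit sum 16, not divisible by 3.
Ends in 7: not divisible by 5.
7: 34207 = 7·4886 + 5
11: 34207 = 11·3109 + 8
13: 34207 = 13·2631 + 4
17: 34207 = 17·2012 + 3
19: 34207 = 19·1800 + 7
23: 34207 = 23·1487 + 6
29: 34207 = 29·1179 + 16
31: 34207 = 31·1103 + 14
37: 34207 = 37·924 + 19
41: 34207 = 41·834 + 13
43: 34207 = 43·795 + 22
47: 34207 = 47·727 + 38
53: 34207 = 53·645 + 22
59: 34207 = 59·579 + 46
61: 34207 = 61·560 + 47
67: 34207 = 67·510 + 37
71: 34207 = 71·481 + 56
73: 34207 = 73·468 + 43
79: 34207 = 79·433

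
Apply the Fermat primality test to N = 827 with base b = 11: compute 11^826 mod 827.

11^1 ≡ 11 (mod 827)
11^2 ≡ 11^2 = 121 ≡ 121 (mod 827)
11^4 ≡ 121^2 = 14641 ≡ 582 (mod 827)
11^8 ≡ 582^2 = 338724 ≡ 481 (mod 827)
11^16 ≡ 481^2 = 231361 ≡ 628 (mod 827)
11^32 ≡ 628^2 = 394384 ≡ 732 (mod 827)
11^64 ≡ 732^2 = 535824 ≡ 755 (mod 827)
11^128 ≡ 755^2 = 570025 ≡ 222 (mod 827)
11^256 ≡ 222^2 = 49284 ≡ 491 (mod 827)
11^512 ≡ 491^2 = 241081 ≡ 424 (mod 827)
826 = 512 + 256 + 32 + 16 + 8 + 2 in binary powers of 2.
So 11^826 ≡ 424 · 491 · 732 · 628 · 481 · 121 ≡ 1 (mod 827).
Since the result is 1, base 11 gives no evidence that 827 is composite.

1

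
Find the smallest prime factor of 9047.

9047 is odd.
Digit sum 20, not divisible by 3.
Ends in 7: not divisible by 5.
7: 9047 = 7·1292 + 3
11: 9047 = 11·822 + 5
13: 9047 = 13·695 + 12
17: 9047 = 17·532 + 3
19: 9047 = 19·476 + 3
23: 9047 = 23·393 + 8
29: 9047 = 29·311 + 28
31: 9047 = 31·291 + 26
37: 9047 = 37·244 + 19
41: 9047 = 41·220 + 27
43: 9047 = 43·210 + 17
47: 9047 = 47·192 + 23
53: 9047 = 53·170 + 37
59: 9047 = 59·153 + 20
61: 9047 = 61·148 + 19
67: 9047 = 67·135 + 2
71: 9047 = 71·127 + 30
73: 9047 = 73·123 + 68
79: 9047 = 79·114 + 41
83: 9047 = 83·109

83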